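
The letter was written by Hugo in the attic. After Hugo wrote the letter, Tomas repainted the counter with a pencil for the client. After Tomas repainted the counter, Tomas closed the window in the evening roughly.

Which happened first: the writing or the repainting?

the writing

The connectives place the writing before the repainting.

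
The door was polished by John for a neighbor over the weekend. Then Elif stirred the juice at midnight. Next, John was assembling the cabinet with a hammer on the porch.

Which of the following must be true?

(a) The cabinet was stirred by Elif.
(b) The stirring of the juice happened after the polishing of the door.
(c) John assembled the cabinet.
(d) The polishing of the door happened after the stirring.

(a) Not entailed — Elif stirred the juice, not the cabinet; the cabinet belongs to the assembling event.
(b) Entailed — the narrative places the polishing before the stirring.
(c) Not entailed — 'was assembling' is progressive on an accomplishment; it does not entail the completed 'assembled'.
(d) Not entailed — the narrative places the polishing before the stirring, not after.

(b)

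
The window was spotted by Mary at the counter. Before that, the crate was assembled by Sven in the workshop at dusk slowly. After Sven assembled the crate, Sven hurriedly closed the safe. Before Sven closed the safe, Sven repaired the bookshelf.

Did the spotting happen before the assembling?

The narrative orders the assembling before the spotting.

no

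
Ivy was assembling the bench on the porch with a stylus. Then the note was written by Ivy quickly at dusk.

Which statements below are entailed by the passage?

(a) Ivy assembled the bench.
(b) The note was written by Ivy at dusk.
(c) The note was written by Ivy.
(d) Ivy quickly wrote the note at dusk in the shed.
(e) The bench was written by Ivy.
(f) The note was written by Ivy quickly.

(a) Not entailed — 'was assembling' is progressive on an accomplishment; it does not entail the completed 'assembled'.
(b) Entailed — this follows by dropping conjuncts from the writing event's description.
(c) Entailed — the original entails any weakening of itself; this just drops 'at dusk', 'quickly'.
(d) Not entailed — 'in the shed' adds information not in the original event.
(e) Not entailed — Ivy wrote the note, not the bench; the bench belongs to the assembling event.
(f) Entailed — this follows by dropping conjuncts from the writing event's description.

(b), (c), (f)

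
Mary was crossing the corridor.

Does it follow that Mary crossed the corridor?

'was crossing' is progressive; for an accomplishment like 'cross the corridor', it doesn't entail completion.

no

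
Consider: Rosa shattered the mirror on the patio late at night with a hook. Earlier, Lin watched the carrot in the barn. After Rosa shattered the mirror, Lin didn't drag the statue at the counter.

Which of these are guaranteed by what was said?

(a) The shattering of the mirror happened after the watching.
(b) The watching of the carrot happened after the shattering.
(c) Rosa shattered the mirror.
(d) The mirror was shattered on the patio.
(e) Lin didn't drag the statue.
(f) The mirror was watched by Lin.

(a), (c), (d)

(a) Entailed — the narrative places the watching before the shattering.
(b) Not entailed — the narrative places the watching before the shattering, not after.
(c) Entailed — this follows by dropping conjuncts from the shattering event's description.
(d) Entailed — this follows by dropping conjuncts from the shattering event's description.
(e) Not entailed — dropping 'at the counter' under negation is not valid — the original leaves open that Lin dragged the statue some other way.
(f) Not entailed — Lin watched the carrot, not the mirror; the mirror belongs to the shattering event.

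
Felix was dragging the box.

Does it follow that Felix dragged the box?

'drag' is atelic; if Felix was dragging the box, then Felix dragged the box (for some time).

yes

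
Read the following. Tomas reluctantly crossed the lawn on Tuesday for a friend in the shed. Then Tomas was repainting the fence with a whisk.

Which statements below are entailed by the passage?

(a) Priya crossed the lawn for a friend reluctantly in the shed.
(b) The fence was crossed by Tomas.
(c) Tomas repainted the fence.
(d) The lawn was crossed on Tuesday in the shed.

(d)

(a) Not entailed — the passage has Tomas crossing the lawn, not Priya.
(b) Not entailed — Tomas crossed the lawn, not the fence; the fence belongs to the repainting event.
(c) Not entailed — 'was repainting' is progressive on an accomplishment; it does not entail the completed 'repainted'.
(d) Entailed — the original entails any weakening of itself; this just drops 'for a friend', 'reluctantly' and generalizes the agent.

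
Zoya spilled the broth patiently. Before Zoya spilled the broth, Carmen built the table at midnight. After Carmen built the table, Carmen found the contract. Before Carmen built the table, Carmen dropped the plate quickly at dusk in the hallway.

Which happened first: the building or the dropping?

the dropping

The connectives place the dropping before the building.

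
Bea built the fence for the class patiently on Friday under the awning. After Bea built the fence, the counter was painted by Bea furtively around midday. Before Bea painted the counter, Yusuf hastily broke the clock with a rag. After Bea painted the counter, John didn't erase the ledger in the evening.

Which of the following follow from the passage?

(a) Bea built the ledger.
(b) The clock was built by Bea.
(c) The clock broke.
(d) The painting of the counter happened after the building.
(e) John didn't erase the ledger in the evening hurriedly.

(c), (d), (e)

(a) Not entailed — Bea built the fence, not the ledger; the ledger belongs to the erasing event.
(b) Not entailed — Bea built the fence, not the clock; the clock belongs to the breaking event.
(c) Entailed — 'Yusuf broke the clock' is causative; it entails the inchoative 'the clock broke'.
(d) Entailed — the narrative places the building before the painting.
(e) Entailed — under negation, adding a further restriction is entailed: if no such erasing event occurred, none occurred hurriedly either.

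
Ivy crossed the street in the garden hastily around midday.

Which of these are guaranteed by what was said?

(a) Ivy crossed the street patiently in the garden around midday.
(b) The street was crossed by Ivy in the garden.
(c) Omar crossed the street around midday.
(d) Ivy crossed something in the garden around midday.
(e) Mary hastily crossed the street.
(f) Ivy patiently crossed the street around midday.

(b), (d)

(a) Not entailed — 'patiently' adds a manner not in (and inconsistent with) the original.
(b) Entailed — this follows by dropping conjuncts from the crossing event's description.
(c) Not entailed — the passage has Ivy crossing the street, not Omar.
(d) Entailed — every conjunct here is already in the original crossing event.
(e) Not entailed — the passage has Ivy crossing the street, not Mary.
(f) Not entailed — 'patiently' adds a manner not in (and inconsistent with) the original.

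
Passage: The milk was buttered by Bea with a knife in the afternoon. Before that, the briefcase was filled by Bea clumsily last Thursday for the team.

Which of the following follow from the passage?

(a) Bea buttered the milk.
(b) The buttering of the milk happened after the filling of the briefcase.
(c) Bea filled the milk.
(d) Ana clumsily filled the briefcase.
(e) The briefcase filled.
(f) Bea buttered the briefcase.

(a) Entailed — this follows by dropping conjuncts from the buttering event's description.
(b) Entailed — the narrative places the filling before the buttering.
(c) Not entailed — Bea filled the briefcase, not the milk; the milk belongs to the buttering event.
(d) Not entailed — the passage has Bea filling the briefcase, not Ana.
(e) Entailed — 'Bea filled the briefcase' is causative; it entails the inchoative 'the briefcase filled'.
(f) Not entailed — Bea buttered the milk, not the briefcase; the briefcase belongs to the filling event.

(a), (b), (e)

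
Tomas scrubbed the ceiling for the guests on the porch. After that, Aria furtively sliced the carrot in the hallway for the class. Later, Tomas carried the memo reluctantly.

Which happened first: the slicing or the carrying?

The connectives place the slicing before the carrying.

the slicing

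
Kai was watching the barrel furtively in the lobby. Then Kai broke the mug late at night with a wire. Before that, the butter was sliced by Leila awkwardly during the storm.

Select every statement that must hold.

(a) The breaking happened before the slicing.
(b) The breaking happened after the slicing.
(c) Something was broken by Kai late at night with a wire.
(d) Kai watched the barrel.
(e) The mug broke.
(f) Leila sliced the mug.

(a) Not entailed — the narrative places the slicing before the breaking, not after.
(b) Entailed — the narrative places the slicing before the breaking.
(c) Entailed — this follows by dropping conjuncts from the breaking event's description.
(d) Entailed — 'watch' is an activity; 'was watching' entails that some watching happened, so 'watched' holds.
(e) Entailed — 'Kai broke the mug' is causative; it entails the inchoative 'the mug broke'.
(f) Not entailed — Leila sliced the butter, not the mug; the mug belongs to the breaking event.

(b), (c), (d), (e)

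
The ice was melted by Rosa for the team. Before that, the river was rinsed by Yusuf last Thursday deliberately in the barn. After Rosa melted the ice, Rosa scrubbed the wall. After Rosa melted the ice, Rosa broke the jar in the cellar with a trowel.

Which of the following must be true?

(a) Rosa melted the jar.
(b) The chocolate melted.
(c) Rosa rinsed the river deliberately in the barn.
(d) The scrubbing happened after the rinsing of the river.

(a) Not entailed — Rosa melted the ice, not the jar; the jar belongs to the breaking event.
(b) Not entailed — the ice is what melted, not the chocolate.
(c) Not entailed — the passage has Yusuf rinsing the river, not Rosa.
(d) Entailed — the narrative places the rinsing before the scrubbing.

(d)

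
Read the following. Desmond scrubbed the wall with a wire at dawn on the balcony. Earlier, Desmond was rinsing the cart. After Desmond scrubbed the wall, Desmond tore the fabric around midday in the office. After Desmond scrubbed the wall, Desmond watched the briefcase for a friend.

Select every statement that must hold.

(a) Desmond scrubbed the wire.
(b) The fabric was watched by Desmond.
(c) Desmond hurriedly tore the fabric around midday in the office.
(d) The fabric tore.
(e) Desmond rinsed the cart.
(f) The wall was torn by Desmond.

(a) Not entailed — the wire is the instrument, not what was scrubbed.
(b) Not entailed — Desmond watched the briefcase, not the fabric; the fabric belongs to the tearing event.
(c) Not entailed — 'hurriedly' adds information not in the original event.
(d) Entailed — 'Desmond tore the fabric' is causative; it entails the inchoative 'the fabric tore'.
(e) Entailed — 'rinse' is an activity; 'was rinsing' entails that some rinsing happened, so 'rinsed' holds.
(f) Not entailed — Desmond tore the fabric, not the wall; the wall belongs to the scrubbing event.

(d), (e)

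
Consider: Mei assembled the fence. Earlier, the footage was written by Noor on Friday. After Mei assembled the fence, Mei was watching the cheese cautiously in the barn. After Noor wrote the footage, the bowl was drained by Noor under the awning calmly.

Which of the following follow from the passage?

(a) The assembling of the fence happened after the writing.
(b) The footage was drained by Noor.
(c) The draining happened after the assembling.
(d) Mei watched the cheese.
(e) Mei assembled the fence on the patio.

(a) Entailed — the narrative places the writing before the assembling.
(b) Not entailed — Noor drained the bowl, not the footage; the footage belongs to the writing event.
(c) Not entailed — the narrative doesn't order the assembling relative to the draining.
(d) Entailed — 'watch' is an activity; 'was watching' entails that some watching happened, so 'watched' holds.
(e) Not entailed — 'on the patio' adds information not in the original event.

(a), (d)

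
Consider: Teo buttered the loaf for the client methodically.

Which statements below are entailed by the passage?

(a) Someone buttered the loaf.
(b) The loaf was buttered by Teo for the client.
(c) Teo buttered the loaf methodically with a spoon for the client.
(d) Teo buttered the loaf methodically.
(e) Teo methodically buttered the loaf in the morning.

(a), (b), (d)

(a) Entailed — dropping 'methodically', 'for the client' and generalizing the agent leaves a sub-description the original still satisfies.
(b) Entailed — this follows by dropping conjuncts from the buttering event's description.
(c) Not entailed — 'with a spoon' adds information not in the original event.
(d) Entailed — dropping 'for the client' leaves a sub-description the original still satisfies.
(e) Not entailed — 'in the morning' adds information not in the original event.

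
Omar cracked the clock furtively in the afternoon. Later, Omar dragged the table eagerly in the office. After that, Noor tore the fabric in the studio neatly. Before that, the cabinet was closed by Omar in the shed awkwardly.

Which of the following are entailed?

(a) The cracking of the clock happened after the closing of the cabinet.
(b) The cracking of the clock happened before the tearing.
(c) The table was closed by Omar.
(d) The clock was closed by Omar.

(b)

(a) Not entailed — the narrative doesn't order the closing relative to the cracking.
(b) Entailed — the narrative places the cracking before the tearing.
(c) Not entailed — Omar closed the cabinet, not the table; the table belongs to the dragging event.
(d) Not entailed — Omar closed the cabinet, not the clock; the clock belongs to the cracking event.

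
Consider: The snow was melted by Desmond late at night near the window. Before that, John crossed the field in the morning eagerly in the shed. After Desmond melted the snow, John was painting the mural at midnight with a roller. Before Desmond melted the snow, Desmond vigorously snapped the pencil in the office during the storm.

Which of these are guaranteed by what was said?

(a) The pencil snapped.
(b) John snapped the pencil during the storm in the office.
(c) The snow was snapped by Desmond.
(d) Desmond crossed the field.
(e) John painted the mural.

(a)

(a) Entailed — 'Desmond snapped the pencil' is causative; it entails the inchoative 'the pencil snapped'.
(b) Not entailed — the passage has Desmond snapping the pencil, not John.
(c) Not entailed — Desmond snapped the pencil, not the snow; the snow belongs to the melting event.
(d) Not entailed — the passage has John crossing the field, not Desmond.
(e) Not entailed — 'was painting' is progressive on an accomplishment; it does not entail the completed 'painted'.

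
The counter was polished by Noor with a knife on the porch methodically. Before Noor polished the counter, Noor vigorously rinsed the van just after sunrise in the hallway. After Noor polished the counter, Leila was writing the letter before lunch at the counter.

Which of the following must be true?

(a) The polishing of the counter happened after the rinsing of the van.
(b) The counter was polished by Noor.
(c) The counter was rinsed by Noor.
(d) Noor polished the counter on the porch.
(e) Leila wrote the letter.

(a) Entailed — the narrative places the rinsing before the polishing.
(b) Entailed — the original entails any weakening of itself; this just drops 'with a knife', 'on the porch', 'methodically'.
(c) Not entailed — Noor rinsed the van, not the counter; the counter belongs to the polishing event.
(d) Entailed — this follows by dropping conjuncts from the polishing event's description.
(e) Not entailed — 'was writing' is progressive on an accomplishment; it does not entail the completed 'wrote'.

(a), (b), (d)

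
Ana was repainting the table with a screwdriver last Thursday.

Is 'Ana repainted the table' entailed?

'was repainting' is progressive; for an accomplishment like 'repaint the table', it doesn't entail completion.

no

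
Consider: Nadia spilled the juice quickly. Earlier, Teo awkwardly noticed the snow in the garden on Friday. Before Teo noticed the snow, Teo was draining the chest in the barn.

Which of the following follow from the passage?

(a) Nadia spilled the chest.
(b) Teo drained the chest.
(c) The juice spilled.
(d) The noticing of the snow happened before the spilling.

(a) Not entailed — Nadia spilled the juice, not the chest; the chest belongs to the draining event.
(b) Not entailed — 'was draining' is progressive on an accomplishment; it does not entail the completed 'drained'.
(c) Entailed — 'Nadia spilled the juice' is causative; it entails the inchoative 'the juice spilled'.
(d) Entailed — the narrative places the noticing before the spilling.

(c), (d)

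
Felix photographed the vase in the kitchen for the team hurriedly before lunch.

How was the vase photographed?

'hurriedly' marks the manner of the photographing event.

hurriedly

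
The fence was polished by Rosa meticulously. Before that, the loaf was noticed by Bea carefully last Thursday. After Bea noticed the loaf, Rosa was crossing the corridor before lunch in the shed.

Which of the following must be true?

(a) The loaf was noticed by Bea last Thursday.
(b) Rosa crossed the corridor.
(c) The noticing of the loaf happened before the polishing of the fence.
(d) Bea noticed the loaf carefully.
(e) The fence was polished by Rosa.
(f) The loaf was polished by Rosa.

(a), (c), (d), (e)

(a) Entailed — the original entails any weakening of itself; this just drops 'carefully'.
(b) Not entailed — 'was crossing' is progressive on an accomplishment; it does not entail the completed 'crossed'.
(c) Entailed — the narrative places the noticing before the polishing.
(d) Entailed — dropping 'last Thursday' leaves a sub-description the original still satisfies.
(e) Entailed — this follows by dropping conjuncts from the polishing event's description.
(f) Not entailed — Rosa polished the fence, not the loaf; the loaf belongs to the noticing event.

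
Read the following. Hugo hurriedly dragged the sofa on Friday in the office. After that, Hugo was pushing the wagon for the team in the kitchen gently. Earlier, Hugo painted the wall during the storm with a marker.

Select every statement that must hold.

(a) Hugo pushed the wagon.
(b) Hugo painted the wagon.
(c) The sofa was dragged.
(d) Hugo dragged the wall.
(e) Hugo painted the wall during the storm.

(a) Entailed — 'push' is an activity; 'was pushing' entails that some pushing happened, so 'pushed' holds.
(b) Not entailed — Hugo painted the wall, not the wagon; the wagon belongs to the pushing event.
(c) Entailed — dropping 'in the office', 'hurriedly', 'on Friday' and generalizing the agent leaves a sub-description the original still satisfies.
(d) Not entailed — Hugo dragged the sofa, not the wall; the wall belongs to the painting event.
(e) Entailed — every conjunct here is already in the original painting event.

(a), (c), (e)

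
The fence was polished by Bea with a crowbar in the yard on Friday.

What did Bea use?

a crowbar

'with a crowbar' marks the instrument of the polishing event.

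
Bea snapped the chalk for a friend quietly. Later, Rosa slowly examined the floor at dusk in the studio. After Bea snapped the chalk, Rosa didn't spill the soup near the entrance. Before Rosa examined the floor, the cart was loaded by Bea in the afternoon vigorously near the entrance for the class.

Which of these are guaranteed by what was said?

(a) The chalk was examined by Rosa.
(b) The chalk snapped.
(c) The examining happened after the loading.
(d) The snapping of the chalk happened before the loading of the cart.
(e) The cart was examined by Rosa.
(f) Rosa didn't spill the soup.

(b), (c)

(a) Not entailed — Rosa examined the floor, not the chalk; the chalk belongs to the snapping event.
(b) Entailed — 'Bea snapped the chalk' is causative; it entails the inchoative 'the chalk snapped'.
(c) Entailed — the narrative places the loading before the examining.
(d) Not entailed — the narrative doesn't order the snapping relative to the loading.
(e) Not entailed — Rosa examined the floor, not the cart; the cart belongs to the loading event.
(f) Not entailed — dropping 'near the entrance' under negation is not valid — the original leaves open that Rosa spilled the soup some other way.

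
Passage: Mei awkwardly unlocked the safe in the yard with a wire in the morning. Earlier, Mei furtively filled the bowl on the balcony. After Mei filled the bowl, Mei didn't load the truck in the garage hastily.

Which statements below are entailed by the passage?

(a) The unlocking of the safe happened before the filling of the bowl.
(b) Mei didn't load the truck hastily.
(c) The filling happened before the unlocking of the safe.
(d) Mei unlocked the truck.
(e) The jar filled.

(c)

(a) Not entailed — the narrative places the filling before the unlocking, not after.
(b) Not entailed — dropping 'in the garage' under negation is not valid — the original leaves open that Mei loaded the truck some other way.
(c) Entailed — the narrative places the filling before the unlocking.
(d) Not entailed — Mei unlocked the safe, not the truck; the truck belongs to the loading event.
(e) Not entailed — the bowl is what filled, not the jar.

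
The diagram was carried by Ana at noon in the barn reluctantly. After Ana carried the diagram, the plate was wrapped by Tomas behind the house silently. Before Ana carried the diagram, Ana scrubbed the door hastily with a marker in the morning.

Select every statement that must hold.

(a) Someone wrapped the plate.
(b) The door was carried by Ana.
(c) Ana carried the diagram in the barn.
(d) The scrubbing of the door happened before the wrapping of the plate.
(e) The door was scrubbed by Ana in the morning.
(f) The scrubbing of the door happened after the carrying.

(a) Entailed — dropping 'silently', 'behind the house' and generalizing the agent leaves a sub-description the original still satisfies.
(b) Not entailed — Ana carried the diagram, not the door; the door belongs to the scrubbing event.
(c) Entailed — dropping 'at noon', 'reluctantly' leaves a sub-description the original still satisfies.
(d) Entailed — the narrative places the scrubbing before the wrapping.
(e) Entailed — the original entails any weakening of itself; this just drops 'hastily', 'with a marker'.
(f) Not entailed — the narrative places the scrubbing before the carrying, not after.

(a), (c), (d), (e)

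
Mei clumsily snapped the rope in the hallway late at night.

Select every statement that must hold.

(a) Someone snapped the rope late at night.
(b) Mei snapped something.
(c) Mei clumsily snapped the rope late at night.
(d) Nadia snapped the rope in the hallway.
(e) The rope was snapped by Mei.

(a), (b), (c), (e)

(a) Entailed — every conjunct here is already in the original snapping event.
(b) Entailed — this follows by dropping conjuncts from the snapping event's description.
(c) Entailed — dropping 'in the hallway' leaves a sub-description the original still satisfies.
(d) Not entailed — the passage has Mei snapping the rope, not Nadia.
(e) Entailed — this follows by dropping conjuncts from the snapping event's description.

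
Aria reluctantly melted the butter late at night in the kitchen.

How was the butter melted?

reluctantly

'reluctantly' marks the manner of the melting event.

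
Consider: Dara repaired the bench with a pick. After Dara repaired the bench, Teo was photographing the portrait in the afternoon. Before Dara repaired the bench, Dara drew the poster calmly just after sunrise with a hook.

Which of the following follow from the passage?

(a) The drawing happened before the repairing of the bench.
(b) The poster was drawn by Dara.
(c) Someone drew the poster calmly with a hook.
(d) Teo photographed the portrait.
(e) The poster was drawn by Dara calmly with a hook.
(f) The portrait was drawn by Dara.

(a), (b), (c), (e)

(a) Entailed — the narrative places the drawing before the repairing.
(b) Entailed — this follows by dropping conjuncts from the drawing event's description.
(c) Entailed — dropping 'just after sunrise' and generalizing the agent leaves a sub-description the original still satisfies.
(d) Not entailed — 'was photographing' is progressive on an accomplishment; it does not entail the completed 'photographed'.
(e) Entailed — dropping 'just after sunrise' leaves a sub-description the original still satisfies.
(f) Not entailed — Dara drew the poster, not the portrait; the portrait belongs to the photographing event.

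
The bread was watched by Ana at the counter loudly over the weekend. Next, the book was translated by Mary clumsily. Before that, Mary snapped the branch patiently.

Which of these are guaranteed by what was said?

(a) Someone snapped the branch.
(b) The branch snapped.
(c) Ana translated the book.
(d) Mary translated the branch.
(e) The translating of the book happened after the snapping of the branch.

(a), (b), (e)

(a) Entailed — this follows by dropping conjuncts from the snapping event's description.
(b) Entailed — 'Mary snapped the branch' is causative; it entails the inchoative 'the branch snapped'.
(c) Not entailed — the passage has Mary translating the book, not Ana.
(d) Not entailed — Mary translated the book, not the branch; the branch belongs to the snapping event.
(e) Entailed — the narrative places the snapping before the translating.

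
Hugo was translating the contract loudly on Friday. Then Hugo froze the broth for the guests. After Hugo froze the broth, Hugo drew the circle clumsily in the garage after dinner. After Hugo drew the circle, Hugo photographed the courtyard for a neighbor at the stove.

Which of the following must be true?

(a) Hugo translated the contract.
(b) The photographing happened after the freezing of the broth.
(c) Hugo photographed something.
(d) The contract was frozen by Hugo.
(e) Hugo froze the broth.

(a) Not entailed — 'was translating' is progressive on an accomplishment; it does not entail the completed 'translated'.
(b) Entailed — the narrative places the freezing before the photographing.
(c) Entailed — every conjunct here is already in the original photographing event.
(d) Not entailed — Hugo froze the broth, not the contract; the contract belongs to the translating event.
(e) Entailed — this follows by dropping conjuncts from the freezing event's description.

(b), (c), (e)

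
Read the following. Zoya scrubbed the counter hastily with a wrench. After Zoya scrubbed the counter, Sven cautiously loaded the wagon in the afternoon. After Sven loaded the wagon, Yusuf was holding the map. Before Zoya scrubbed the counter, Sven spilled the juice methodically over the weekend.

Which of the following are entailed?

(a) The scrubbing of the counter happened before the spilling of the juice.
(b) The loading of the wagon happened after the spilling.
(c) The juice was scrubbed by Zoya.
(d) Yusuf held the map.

(b), (d)

(a) Not entailed — the narrative places the spilling before the scrubbing, not after.
(b) Entailed — the narrative places the spilling before the loading.
(c) Not entailed — Zoya scrubbed the counter, not the juice; the juice belongs to the spilling event.
(d) Entailed — 'hold' is an activity; 'was holding' entails that some holding happened, so 'held' holds.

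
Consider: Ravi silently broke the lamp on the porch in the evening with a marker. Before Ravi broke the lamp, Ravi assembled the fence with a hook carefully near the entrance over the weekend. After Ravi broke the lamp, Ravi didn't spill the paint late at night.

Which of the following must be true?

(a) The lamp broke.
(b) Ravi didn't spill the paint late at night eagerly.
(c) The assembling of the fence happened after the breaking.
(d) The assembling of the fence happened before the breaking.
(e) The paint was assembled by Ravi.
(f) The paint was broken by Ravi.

(a) Entailed — 'Ravi broke the lamp' is causative; it entails the inchoative 'the lamp broke'.
(b) Entailed — under negation, adding a further restriction is entailed: if no such spilling event occurred, none occurred eagerly either.
(c) Not entailed — the narrative places the assembling before the breaking, not after.
(d) Entailed — the narrative places the assembling before the breaking.
(e) Not entailed — Ravi assembled the fence, not the paint; the paint belongs to the spilling event.
(f) Not entailed — Ravi broke the lamp, not the paint; the paint belongs to the spilling event.

(a), (b), (d)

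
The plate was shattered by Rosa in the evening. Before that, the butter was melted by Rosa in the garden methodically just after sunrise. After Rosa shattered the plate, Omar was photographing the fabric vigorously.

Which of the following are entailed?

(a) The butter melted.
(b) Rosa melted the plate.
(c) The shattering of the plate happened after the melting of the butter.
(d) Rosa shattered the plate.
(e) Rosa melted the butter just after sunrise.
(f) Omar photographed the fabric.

(a) Entailed — 'Rosa melted the butter' is causative; it entails the inchoative 'the butter melted'.
(b) Not entailed — Rosa melted the butter, not the plate; the plate belongs to the shattering event.
(c) Entailed — the narrative places the melting before the shattering.
(d) Entailed — the original entails any weakening of itself; this just drops 'in the evening'.
(e) Entailed — the original entails any weakening of itself; this just drops 'in the garden', 'methodically'.
(f) Not entailed — 'was photographing' is progressive on an accomplishment; it does not entail the completed 'photographed'.

(a), (c), (d), (e)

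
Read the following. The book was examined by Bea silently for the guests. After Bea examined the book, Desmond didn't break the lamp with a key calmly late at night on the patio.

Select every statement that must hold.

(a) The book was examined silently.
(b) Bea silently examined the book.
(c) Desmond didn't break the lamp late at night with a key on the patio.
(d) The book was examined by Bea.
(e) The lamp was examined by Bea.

(a), (b), (d)

(a) Entailed — the original entails any weakening of itself; this just drops 'for the guests' and generalizes the agent.
(b) Entailed — the original entails any weakening of itself; this just drops 'for the guests'.
(c) Not entailed — dropping 'calmly' under negation is not valid — the original leaves open that Desmond broke the lamp some other way.
(d) Entailed — this follows by dropping conjuncts from the examining event's description.
(e) Not entailed — Bea examined the book, not the lamp; the lamp belongs to the breaking event.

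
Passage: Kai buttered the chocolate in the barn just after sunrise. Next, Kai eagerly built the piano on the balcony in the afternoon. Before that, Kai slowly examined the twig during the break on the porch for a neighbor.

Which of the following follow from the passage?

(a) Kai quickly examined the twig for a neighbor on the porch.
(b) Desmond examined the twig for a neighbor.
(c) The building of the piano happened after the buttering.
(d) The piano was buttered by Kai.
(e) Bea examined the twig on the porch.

(c)

(a) Not entailed — 'quickly' adds a manner not in (and inconsistent with) the original.
(b) Not entailed — the passage has Kai examining the twig, not Desmond.
(c) Entailed — the narrative places the buttering before the building.
(d) Not entailed — Kai buttered the chocolate, not the piano; the piano belongs to the building event.
(e) Not entailed — the passage has Kai examining the twig, not Bea.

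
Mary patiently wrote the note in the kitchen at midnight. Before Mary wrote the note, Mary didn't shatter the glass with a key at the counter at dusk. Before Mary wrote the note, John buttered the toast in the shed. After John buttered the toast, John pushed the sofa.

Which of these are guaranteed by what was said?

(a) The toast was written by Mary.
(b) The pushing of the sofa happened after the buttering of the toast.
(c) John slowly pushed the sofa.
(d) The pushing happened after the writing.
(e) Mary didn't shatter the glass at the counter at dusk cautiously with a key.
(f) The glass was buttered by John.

(b), (e)

(a) Not entailed — Mary wrote the note, not the toast; the toast belongs to the buttering event.
(b) Entailed — the narrative places the buttering before the pushing.
(c) Not entailed — 'slowly' adds information not in the original event.
(d) Not entailed — the narrative doesn't order the writing relative to the pushing.
(e) Entailed — under negation, adding a further restriction is entailed: if no such shattering event occurred, none occurred cautiously either.
(f) Not entailed — John buttered the toast, not the glass; the glass belongs to the shattering event.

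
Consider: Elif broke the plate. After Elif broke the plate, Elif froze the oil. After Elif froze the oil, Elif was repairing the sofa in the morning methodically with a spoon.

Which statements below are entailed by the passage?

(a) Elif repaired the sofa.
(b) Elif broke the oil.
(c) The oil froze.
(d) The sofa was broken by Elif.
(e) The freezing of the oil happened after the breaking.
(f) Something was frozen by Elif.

(c), (e), (f)

(a) Not entailed — 'was repairing' is progressive on an accomplishment; it does not entail the completed 'repaired'.
(b) Not entailed — Elif broke the plate, not the oil; the oil belongs to the freezing event.
(c) Entailed — 'Elif froze the oil' is causative; it entails the inchoative 'the oil froze'.
(d) Not entailed — Elif broke the plate, not the sofa; the sofa belongs to the repairing event.
(e) Entailed — the narrative places the breaking before the freezing.
(f) Entailed — generalizing the patient leaves a sub-description the original still satisfies.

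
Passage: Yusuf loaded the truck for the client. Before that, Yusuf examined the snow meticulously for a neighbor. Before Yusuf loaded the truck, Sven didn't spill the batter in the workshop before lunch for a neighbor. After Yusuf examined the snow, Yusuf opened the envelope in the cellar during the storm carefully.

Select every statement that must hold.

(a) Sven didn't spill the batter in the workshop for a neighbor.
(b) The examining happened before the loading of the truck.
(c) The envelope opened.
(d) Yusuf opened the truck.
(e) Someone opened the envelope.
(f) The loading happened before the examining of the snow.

(b), (c), (e)

(a) Not entailed — dropping 'before lunch' under negation is not valid — the original leaves open that Sven spilled the batter some other way.
(b) Entailed — the narrative places the examining before the loading.
(c) Entailed — 'Yusuf opened the envelope' is causative; it entails the inchoative 'the envelope opened'.
(d) Not entailed — Yusuf opened the envelope, not the truck; the truck belongs to the loading event.
(e) Entailed — every conjunct here is already in the original opening event.
(f) Not entailed — the narrative places the examining before the loading, not after.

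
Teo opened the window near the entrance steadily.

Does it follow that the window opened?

'Teo opened the window' is the causative; it entails the inchoative 'the window opened'.

yes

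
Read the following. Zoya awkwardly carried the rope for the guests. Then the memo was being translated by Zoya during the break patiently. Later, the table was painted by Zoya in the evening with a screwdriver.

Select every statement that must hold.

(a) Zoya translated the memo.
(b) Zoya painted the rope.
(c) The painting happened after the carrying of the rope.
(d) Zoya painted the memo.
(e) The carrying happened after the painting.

(c)

(a) Not entailed — 'was translating' is progressive on an accomplishment; it does not entail the completed 'translated'.
(b) Not entailed — Zoya painted the table, not the rope; the rope belongs to the carrying event.
(c) Entailed — the narrative places the carrying before the painting.
(d) Not entailed — Zoya painted the table, not the memo; the memo belongs to the translating event.
(e) Not entailed — the narrative places the carrying before the painting, not after.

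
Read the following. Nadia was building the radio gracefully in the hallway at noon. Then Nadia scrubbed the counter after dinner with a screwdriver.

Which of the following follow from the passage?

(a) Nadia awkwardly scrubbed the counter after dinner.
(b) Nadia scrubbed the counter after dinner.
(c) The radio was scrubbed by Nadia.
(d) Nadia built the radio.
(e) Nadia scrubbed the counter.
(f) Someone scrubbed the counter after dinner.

(b), (e), (f)

(a) Not entailed — 'awkwardly' adds information not in the original event.
(b) Entailed — this follows by dropping conjuncts from the scrubbing event's description.
(c) Not entailed — Nadia scrubbed the counter, not the radio; the radio belongs to the building event.
(d) Not entailed — 'was building' is progressive on an accomplishment; it does not entail the completed 'built'.
(e) Entailed — every conjunct here is already in the original scrubbing event.
(f) Entailed — this follows by dropping conjuncts from the scrubbing event's description.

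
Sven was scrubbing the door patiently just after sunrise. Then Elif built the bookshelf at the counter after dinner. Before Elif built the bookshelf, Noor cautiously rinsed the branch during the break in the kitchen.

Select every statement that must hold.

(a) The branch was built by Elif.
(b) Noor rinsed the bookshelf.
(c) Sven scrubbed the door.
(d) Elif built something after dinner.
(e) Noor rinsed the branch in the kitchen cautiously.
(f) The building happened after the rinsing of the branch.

(c), (d), (e), (f)

(a) Not entailed — Elif built the bookshelf, not the branch; the branch belongs to the rinsing event.
(b) Not entailed — Noor rinsed the branch, not the bookshelf; the bookshelf belongs to the building event.
(c) Entailed — 'scrub' is an activity; 'was scrubbing' entails that some scrubbing happened, so 'scrubbed' holds.
(d) Entailed — every conjunct here is already in the original building event.
(e) Entailed — dropping 'during the break' leaves a sub-description the original still satisfies.
(f) Entailed — the narrative places the rinsing before the building.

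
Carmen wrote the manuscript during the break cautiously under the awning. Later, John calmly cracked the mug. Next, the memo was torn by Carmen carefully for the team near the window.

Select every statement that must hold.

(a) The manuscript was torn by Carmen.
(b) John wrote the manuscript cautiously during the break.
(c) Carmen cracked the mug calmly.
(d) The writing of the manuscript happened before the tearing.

(a) Not entailed — Carmen tore the memo, not the manuscript; the manuscript belongs to the writing event.
(b) Not entailed — the passage has Carmen writing the manuscript, not John.
(c) Not entailed — the passage has John cracking the mug, not Carmen.
(d) Entailed — the narrative places the writing before the tearing.

(d)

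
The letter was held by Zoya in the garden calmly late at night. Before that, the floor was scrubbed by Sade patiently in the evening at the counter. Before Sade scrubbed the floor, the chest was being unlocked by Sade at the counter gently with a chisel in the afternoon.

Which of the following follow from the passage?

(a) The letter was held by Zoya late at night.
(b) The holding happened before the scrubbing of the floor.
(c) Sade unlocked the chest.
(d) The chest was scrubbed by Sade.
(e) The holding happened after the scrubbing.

(a), (e)

(a) Entailed — the original entails any weakening of itself; this just drops 'in the garden', 'calmly'.
(b) Not entailed — the narrative places the scrubbing before the holding, not after.
(c) Not entailed — 'was unlocking' is progressive on an accomplishment; it does not entail the completed 'unlocked'.
(d) Not entailed — Sade scrubbed the floor, not the chest; the chest belongs to the unlocking event.
(e) Entailed — the narrative places the scrubbing before the holding.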